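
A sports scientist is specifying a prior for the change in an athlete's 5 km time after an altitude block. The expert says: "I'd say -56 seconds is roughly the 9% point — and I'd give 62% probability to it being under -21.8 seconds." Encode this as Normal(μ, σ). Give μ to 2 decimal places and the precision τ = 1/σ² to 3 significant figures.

μ = -28.15, τ = 0.00232

For Normal(μ,σ), the p-quantile is μ + z_p·σ. Here z_{0.09} = -1.341, z_{0.62} = 0.3055.
So -56 = μ − 1.341σ and -21.8 = μ + 0.3055σ.
Subtracting: σ = (-21.8 − -56)/(0.3055 − (-1.341)) = 20.77.
Then μ = -56 − (-1.341)·20.77 = -28.15.
Precision τ = 1/σ² = 1/20.77² = 0.00232.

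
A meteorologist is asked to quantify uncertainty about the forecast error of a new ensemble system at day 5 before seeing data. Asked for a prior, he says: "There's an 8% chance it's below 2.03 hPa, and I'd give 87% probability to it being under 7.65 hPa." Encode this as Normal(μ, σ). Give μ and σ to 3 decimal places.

μ = 5.149, σ = 2.220

The p-quantile of Normal(μ,σ) is μ + z_p·σ, with z_{0.08} = -1.405 and z_{0.87} = 1.126.
Eliminate σ: μ = (z₂·x₁ − z₁·x₂)/(z₂ − z₁) = (1.126·2.03 − (-1.405)·7.65)/2.531 = 5.149.
Then σ = (x₂ − x₁)/(z₂ − z₁) = (7.65 − 2.03)/2.531 = 2.220.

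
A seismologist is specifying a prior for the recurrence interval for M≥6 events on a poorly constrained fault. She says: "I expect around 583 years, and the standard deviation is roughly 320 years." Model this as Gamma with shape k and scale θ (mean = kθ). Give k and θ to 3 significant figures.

For Gamma(k, scale θ): mean = kθ, variance = kθ², so CV = 1/√k.
CV = SD/mean = 320/583 = 0.5489, hence k = 1/CV² = 3.32.
Then θ = mean/k = 583/3.32 = 176.

k ≈ 3.32, θ ≈ 176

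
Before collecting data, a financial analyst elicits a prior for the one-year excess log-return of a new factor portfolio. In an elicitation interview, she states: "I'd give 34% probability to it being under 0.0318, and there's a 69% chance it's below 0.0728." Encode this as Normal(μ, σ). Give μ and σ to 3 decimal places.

μ = 0.050, σ = 0.045

For Normal(μ,σ), the p-quantile is μ + z_p·σ. Here z_{0.34} = -0.4125, z_{0.69} = 0.4959.
So 0.0318 = μ − 0.4125σ and 0.0728 = μ + 0.4959σ.
Subtracting: σ = (0.0728 − 0.0318)/(0.4959 − (-0.4125)) = 0.045.
Then μ = 0.0318 − (-0.4125)·0.045 = 0.050.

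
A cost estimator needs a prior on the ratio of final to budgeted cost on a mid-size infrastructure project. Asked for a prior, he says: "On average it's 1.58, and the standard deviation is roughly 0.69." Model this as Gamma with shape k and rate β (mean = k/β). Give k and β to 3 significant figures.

k ≈ 5.24, β ≈ 3.32

For Gamma(k, rate β): mean = k/β, variance = k/β², so CV = 1/√k.
CV = SD/mean = 0.69/1.58 = 0.4367, hence k = 1/CV² = 5.24.
Then β = k/mean = 5.24/1.58 = 3.32.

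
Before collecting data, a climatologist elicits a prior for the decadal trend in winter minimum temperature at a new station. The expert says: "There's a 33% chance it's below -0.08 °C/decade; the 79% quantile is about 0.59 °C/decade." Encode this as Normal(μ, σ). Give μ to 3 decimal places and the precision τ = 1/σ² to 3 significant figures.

For Normal(μ,σ), the p-quantile is μ + z_p·σ. Here z_{0.33} = -0.4399, z_{0.79} = 0.8064.
So -0.08 = μ − 0.4399σ and 0.59 = μ + 0.8064σ.
Subtracting: σ = (0.59 − -0.08)/(0.8064 − (-0.4399)) = 0.538.
Then μ = -0.08 − (-0.4399)·0.538 = 0.156.
Precision τ = 1/σ² = 1/0.5376² = 3.46.

μ = 0.156, τ = 3.46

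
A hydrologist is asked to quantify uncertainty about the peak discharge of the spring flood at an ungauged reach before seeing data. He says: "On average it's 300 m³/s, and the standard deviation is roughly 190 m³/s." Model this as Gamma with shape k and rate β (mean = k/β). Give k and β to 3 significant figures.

k ≈ 2.49, β ≈ 0.00831

For Gamma(k, rate β): mean = k/β, variance = k/β², so CV = 1/√k.
CV = SD/mean = 190/300 = 0.6333, hence k = 1/CV² = 2.49.
Then β = k/mean = 2.49/300 = 0.00831.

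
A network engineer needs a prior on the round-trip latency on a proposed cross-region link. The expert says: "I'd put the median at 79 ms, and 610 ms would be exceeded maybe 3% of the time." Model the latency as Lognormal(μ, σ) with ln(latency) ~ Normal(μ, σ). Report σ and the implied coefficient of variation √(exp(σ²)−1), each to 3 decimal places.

If T ~ Lognormal(μ,σ) then ln T ~ Normal(μ,σ), so the p-quantile of ln T is μ + z_p·σ.
ln(79) = 4.369 and ln(610) = 6.413; z_{0.5} = 0, z_{0.97} = 1.881.
σ = (6.413 − 4.369)/(1.881 − (0)) = 1.087.
μ = 4.369 − (0)·1.087 = 4.369.
CV = √(exp(σ²)−1) = √(exp(1.1811)−1) = 1.503.

σ ≈ 1.087, CV ≈ 1.503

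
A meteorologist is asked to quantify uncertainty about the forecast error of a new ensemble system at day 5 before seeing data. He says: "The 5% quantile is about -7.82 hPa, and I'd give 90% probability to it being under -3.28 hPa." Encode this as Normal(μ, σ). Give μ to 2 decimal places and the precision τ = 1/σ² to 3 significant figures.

μ = -5.27, τ = 0.415

The p-quantile of Normal(μ,σ) is μ + z_p·σ, with z_{0.05} = -1.645 and z_{0.9} = 1.282.
Eliminate σ: μ = (z₂·x₁ − z₁·x₂)/(z₂ − z₁) = (1.282·-7.82 − (-1.645)·-3.28)/2.926 = -5.27.
Then σ = (x₂ − x₁)/(z₂ − z₁) = (-3.28 − -7.82)/2.926 = 1.55.
Precision τ = 1/σ² = 1/1.551² = 0.415.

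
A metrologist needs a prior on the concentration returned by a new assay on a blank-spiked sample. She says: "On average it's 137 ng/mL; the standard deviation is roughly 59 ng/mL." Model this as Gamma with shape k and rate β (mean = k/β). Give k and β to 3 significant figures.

k ≈ 5.39, β ≈ 0.0394

For Gamma(k, rate β): mean = k/β, variance = k/β², so CV = 1/√k.
CV = SD/mean = 59/137 = 0.4307, hence k = 1/CV² = 5.39.
Then β = k/mean = 5.39/137 = 0.0394.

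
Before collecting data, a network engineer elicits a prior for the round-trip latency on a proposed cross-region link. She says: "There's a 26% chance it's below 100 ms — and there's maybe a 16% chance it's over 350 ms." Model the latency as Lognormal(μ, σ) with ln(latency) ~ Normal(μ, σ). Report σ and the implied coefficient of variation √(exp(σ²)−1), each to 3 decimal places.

If T ~ Lognormal(μ,σ) then ln T ~ Normal(μ,σ), so the p-quantile of ln T is μ + z_p·σ.
ln(100) = 4.605 and ln(350) = 5.858; z_{0.26} = -0.6433, z_{0.84} = 0.9945.
σ = (5.858 − 4.605)/(0.9945 − (-0.6433)) = 0.765.
μ = 4.605 − (-0.6433)·0.765 = 5.097.
CV = √(exp(σ²)−1) = √(exp(0.5851)−1) = 0.892.

σ ≈ 0.765, CV ≈ 0.892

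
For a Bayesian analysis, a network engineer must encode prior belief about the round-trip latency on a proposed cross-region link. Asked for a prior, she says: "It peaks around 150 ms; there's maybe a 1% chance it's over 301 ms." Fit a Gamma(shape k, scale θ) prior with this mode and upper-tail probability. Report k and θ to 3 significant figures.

Gamma(k,θ) with k>1 has mode (k−1)θ, so θ = 150/(k−1).
Need P(X < 301) = 0.99 with θ tied to k this way. Start at k = 2, θ = 150: P(X<301) ≈ 0.596.
Too low — raise k to concentrate. Iterating converges to k ≈ 11.1.
Then θ = 150/(11.1−1) ≈ 14.8.

k ≈ 11.1, θ ≈ 14.8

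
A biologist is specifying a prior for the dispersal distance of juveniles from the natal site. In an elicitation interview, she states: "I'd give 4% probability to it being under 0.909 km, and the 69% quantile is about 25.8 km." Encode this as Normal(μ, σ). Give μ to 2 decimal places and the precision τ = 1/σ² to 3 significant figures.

For Normal(μ,σ), the p-quantile is μ + z_p·σ. Here z_{0.04} = -1.751, z_{0.69} = 0.4959.
So 0.909 = μ − 1.751σ and 25.8 = μ + 0.4959σ.
Subtracting: σ = (25.8 − 0.909)/(0.4959 − (-1.751)) = 11.08.
Then μ = 0.909 − (-1.751)·11.08 = 20.31.
Precision τ = 1/σ² = 1/11.08² = 0.00815.

μ = 20.31, τ = 0.00815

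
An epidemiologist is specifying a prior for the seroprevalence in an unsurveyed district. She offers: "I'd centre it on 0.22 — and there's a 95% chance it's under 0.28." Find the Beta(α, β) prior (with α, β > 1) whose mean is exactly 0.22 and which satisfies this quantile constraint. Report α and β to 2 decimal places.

With mean 0.22 fixed, write α = 0.22s, β = 0.78s where s = α+β.
Need P(θ < 0.28) = 0.95 under Beta(0.22s, 0.78s). Normal approximation: (q−m)/√(m(1−m)/s) ≈ z_{0.95} = 1.64, so s ≈ 0.22·0.78·(1.64)²/(0.28−0.22)² = 129.0.
At s = 129.0: P(θ<0.28) ≈ 0.944. Adjusting to match 0.95 gives s ≈ 138.21.
So α = 0.22·138.21 ≈ 30.41, β = 0.78·138.21 ≈ 107.80.

α ≈ 30.41, β ≈ 107.80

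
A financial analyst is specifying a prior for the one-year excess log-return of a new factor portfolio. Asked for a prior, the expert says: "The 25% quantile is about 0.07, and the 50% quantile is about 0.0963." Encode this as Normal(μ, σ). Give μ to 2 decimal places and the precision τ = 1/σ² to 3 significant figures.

μ = 0.10, τ = 658

For Normal(μ,σ), the p-quantile is μ + z_p·σ. Here z_{0.25} = -0.6745, z_{0.5} = 0.
So 0.07 = μ − 0.6745σ and 0.0963 = μ + 0σ.
Subtracting: σ = (0.0963 − 0.07)/(0 − (-0.6745)) = 0.04.
Then μ = 0.07 − (-0.6745)·0.04 = 0.10.
Precision τ = 1/σ² = 1/0.03899² = 658.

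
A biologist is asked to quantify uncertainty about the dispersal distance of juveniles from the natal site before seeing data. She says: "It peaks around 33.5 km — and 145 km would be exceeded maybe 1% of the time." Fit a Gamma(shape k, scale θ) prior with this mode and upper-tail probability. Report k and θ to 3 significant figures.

k ≈ 2.9, θ ≈ 17.6

Gamma(k,θ) with k>1 has mode (k−1)θ, so θ = 33.5/(k−1).
Need P(X < 145) = 0.99 with θ tied to k this way. Start at k = 2, θ = 33.5: P(X<145) ≈ 0.930.
Too low — raise k to concentrate. Iterating converges to k ≈ 2.9.
Then θ = 33.5/(2.9−1) ≈ 17.6.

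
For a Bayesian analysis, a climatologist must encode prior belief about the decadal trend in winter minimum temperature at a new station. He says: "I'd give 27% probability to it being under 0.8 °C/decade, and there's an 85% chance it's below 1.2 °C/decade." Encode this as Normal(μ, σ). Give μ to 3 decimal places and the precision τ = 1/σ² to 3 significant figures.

μ = 0.949, τ = 17

For Normal(μ,σ), the p-quantile is μ + z_p·σ. Here z_{0.27} = -0.6128, z_{0.85} = 1.036.
So 0.8 = μ − 0.6128σ and 1.2 = μ + 1.036σ.
Subtracting: σ = (1.2 − 0.8)/(1.036 − (-0.6128)) = 0.243.
Then μ = 0.8 − (-0.6128)·0.243 = 0.949.
Precision τ = 1/σ² = 1/0.2425² = 17.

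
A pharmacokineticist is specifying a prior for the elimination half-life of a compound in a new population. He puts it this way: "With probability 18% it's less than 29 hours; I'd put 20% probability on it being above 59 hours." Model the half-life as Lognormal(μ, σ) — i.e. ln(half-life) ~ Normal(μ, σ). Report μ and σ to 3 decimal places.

If T ~ Lognormal(μ,σ) then ln T ~ Normal(μ,σ), so the p-quantile of ln T is μ + z_p·σ.
ln(29) = 3.367 and ln(59) = 4.078; z_{0.18} = -0.9154, z_{0.8} = 0.8416.
σ = (4.078 − 3.367)/(0.8416 − (-0.9154)) = 0.404.
μ = 3.367 − (-0.9154)·0.404 = 3.737.

μ ≈ 3.737, σ ≈ 0.404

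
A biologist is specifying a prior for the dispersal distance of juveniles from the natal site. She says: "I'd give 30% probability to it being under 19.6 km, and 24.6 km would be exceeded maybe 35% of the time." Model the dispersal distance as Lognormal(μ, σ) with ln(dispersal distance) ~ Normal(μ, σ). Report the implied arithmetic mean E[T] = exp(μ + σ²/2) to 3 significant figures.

E[T] ≈ 23.1 km

If T ~ Lognormal(μ,σ) then ln T ~ Normal(μ,σ), so the p-quantile of ln T is μ + z_p·σ.
ln(19.6) = 2.976 and ln(24.6) = 3.203; z_{0.3} = -0.5244, z_{0.65} = 0.3853.
σ = (3.203 − 2.976)/(0.3853 − (-0.5244)) = 0.250.
μ = 2.976 − (-0.5244)·0.250 = 3.107.
E[T] = exp(μ + σ²/2) = exp(3.107 + 0.0312) = 23.1 km.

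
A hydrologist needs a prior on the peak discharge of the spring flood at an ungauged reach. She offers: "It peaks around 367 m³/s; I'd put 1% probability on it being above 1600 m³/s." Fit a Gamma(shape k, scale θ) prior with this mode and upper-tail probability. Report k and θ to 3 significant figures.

k ≈ 2.88, θ ≈ 195

Gamma(k,θ) with k>1 has mode (k−1)θ, so θ = 367/(k−1).
Need P(X < 1600) = 0.99 with θ tied to k this way. Start at k = 2, θ = 367: P(X<1600) ≈ 0.931.
Too low — raise k to concentrate. Iterating converges to k ≈ 2.88.
Then θ = 367/(2.88−1) ≈ 195.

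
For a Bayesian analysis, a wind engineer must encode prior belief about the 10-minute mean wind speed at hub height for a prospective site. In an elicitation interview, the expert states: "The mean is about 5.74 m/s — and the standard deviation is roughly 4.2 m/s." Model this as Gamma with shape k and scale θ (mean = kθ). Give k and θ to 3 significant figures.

For Gamma(k, scale θ): mean = kθ, variance = kθ², so CV = 1/√k.
CV = SD/mean = 4.2/5.74 = 0.7317, hence k = 1/CV² = 1.87.
Then θ = mean/k = 5.74/1.87 = 3.07.

k ≈ 1.87, θ ≈ 3.07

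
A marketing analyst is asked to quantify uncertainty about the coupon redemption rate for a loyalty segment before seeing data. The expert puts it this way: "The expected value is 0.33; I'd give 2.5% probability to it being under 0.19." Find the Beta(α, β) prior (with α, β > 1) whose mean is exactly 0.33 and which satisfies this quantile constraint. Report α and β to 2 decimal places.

α ≈ 12.16, β ≈ 24.68

With mean 0.33 fixed, write α = 0.33s, β = 0.67s where s = α+β.
Need P(θ < 0.19) = 0.025 under Beta(0.33s, 0.67s). Normal approximation: (q−m)/√(m(1−m)/s) ≈ z_{0.025} = -1.96, so s ≈ 0.33·0.67·(-1.96)²/(0.19−0.33)² = 43.3.
At s = 43.3: P(θ<0.19) ≈ 0.016. Adjusting to match 0.025 gives s ≈ 36.84.
So α = 0.33·36.84 ≈ 12.16, β = 0.67·36.84 ≈ 24.68.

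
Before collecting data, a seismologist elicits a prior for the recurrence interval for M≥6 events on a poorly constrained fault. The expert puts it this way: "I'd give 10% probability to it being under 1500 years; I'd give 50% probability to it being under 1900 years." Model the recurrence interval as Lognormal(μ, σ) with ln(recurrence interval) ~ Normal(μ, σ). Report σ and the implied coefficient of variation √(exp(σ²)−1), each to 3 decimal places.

If T ~ Lognormal(μ,σ) then ln T ~ Normal(μ,σ), so the p-quantile of ln T is μ + z_p·σ.
ln(1500) = 7.313 and ln(1900) = 7.55; z_{0.1} = -1.282, z_{0.5} = 0.
σ = (7.55 − 7.313)/(0 − (-1.282)) = 0.184.
μ = 7.313 − (-1.282)·0.184 = 7.550.
CV = √(exp(σ²)−1) = √(exp(0.0340)−1) = 0.186.

σ ≈ 0.184, CV ≈ 0.186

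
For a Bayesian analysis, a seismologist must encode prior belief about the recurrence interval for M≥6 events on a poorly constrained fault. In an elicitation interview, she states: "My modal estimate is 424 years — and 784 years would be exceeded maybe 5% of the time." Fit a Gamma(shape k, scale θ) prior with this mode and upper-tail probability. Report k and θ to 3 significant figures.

k ≈ 8.37, θ ≈ 57.5

Gamma(k,θ) with k>1 has mode (k−1)θ, so θ = 424/(k−1).
Need P(X < 784) = 0.95 with θ tied to k this way. Start at k = 2, θ = 424: P(X<784) ≈ 0.552.
Too low — raise k to concentrate. Iterating converges to k ≈ 8.37.
Then θ = 424/(8.37−1) ≈ 57.5.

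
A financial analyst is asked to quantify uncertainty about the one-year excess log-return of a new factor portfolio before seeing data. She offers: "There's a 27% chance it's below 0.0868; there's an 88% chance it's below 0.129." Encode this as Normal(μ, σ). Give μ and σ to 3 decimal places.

μ = 0.101, σ = 0.024

For Normal(μ,σ), the p-quantile is μ + z_p·σ. Here z_{0.27} = -0.6128, z_{0.88} = 1.175.
So 0.0868 = μ − 0.6128σ and 0.129 = μ + 1.175σ.
Subtracting: σ = (0.129 − 0.0868)/(1.175 − (-0.6128)) = 0.024.
Then μ = 0.0868 − (-0.6128)·0.024 = 0.101.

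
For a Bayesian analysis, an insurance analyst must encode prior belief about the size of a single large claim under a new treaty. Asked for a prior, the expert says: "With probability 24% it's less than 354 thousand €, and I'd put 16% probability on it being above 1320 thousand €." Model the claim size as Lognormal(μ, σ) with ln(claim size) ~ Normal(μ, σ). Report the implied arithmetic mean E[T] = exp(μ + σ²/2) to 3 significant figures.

If T ~ Lognormal(μ,σ) then ln T ~ Normal(μ,σ), so the p-quantile of ln T is μ + z_p·σ.
ln(354) = 5.869 and ln(1320) = 7.185; z_{0.24} = -0.7063, z_{0.84} = 0.9945.
σ = (7.185 − 5.869)/(0.9945 − (-0.7063)) = 0.774.
μ = 5.869 − (-0.7063)·0.774 = 6.416.
E[T] = exp(μ + σ²/2) = exp(6.416 + 0.2994) = 825 thousand €.

E[T] ≈ 825 thousand €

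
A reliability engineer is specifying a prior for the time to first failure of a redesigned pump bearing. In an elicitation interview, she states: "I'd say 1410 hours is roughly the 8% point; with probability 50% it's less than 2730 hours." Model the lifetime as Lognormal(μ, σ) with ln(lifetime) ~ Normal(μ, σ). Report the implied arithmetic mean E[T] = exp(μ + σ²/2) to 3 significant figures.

If T ~ Lognormal(μ,σ) then ln T ~ Normal(μ,σ), so the p-quantile of ln T is μ + z_p·σ.
ln(1410) = 7.251 and ln(2730) = 7.912; z_{0.08} = -1.405, z_{0.5} = 0.
σ = (7.912 − 7.251)/(0 − (-1.405)) = 0.470.
μ = 7.251 − (-1.405)·0.470 = 7.912.
E[T] = exp(μ + σ²/2) = exp(7.912 + 0.1106) = 3050 hours.

E[T] ≈ 3050 hours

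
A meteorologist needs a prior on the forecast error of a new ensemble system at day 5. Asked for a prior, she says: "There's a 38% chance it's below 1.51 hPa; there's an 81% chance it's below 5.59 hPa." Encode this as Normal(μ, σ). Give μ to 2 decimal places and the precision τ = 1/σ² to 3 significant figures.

μ = 2.56, τ = 0.0841

For Normal(μ,σ), the p-quantile is μ + z_p·σ. Here z_{0.38} = -0.3055, z_{0.81} = 0.8779.
So 1.51 = μ − 0.3055σ and 5.59 = μ + 0.8779σ.
Subtracting: σ = (5.59 − 1.51)/(0.8779 − (-0.3055)) = 3.45.
Then μ = 1.51 − (-0.3055)·3.45 = 2.56.
Precision τ = 1/σ² = 1/3.448² = 0.0841.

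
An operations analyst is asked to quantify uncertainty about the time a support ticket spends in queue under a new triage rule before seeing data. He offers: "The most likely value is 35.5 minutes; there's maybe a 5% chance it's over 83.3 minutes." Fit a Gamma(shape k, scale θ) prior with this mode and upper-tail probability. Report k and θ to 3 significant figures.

Gamma(k,θ) with k>1 has mode (k−1)θ, so θ = 35.5/(k−1).
Need P(X < 83.3) = 0.95 with θ tied to k this way. Start at k = 2, θ = 35.5: P(X<83.3) ≈ 0.680.
Too low — raise k to concentrate. Iterating converges to k ≈ 4.76.
Then θ = 35.5/(4.76−1) ≈ 9.44.

k ≈ 4.76, θ ≈ 9.44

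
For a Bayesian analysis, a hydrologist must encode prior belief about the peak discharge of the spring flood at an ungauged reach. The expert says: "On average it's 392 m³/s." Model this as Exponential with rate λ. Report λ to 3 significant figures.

Exponential mean = 1/λ, so λ = 1/392.0 = 0.00255.

λ ≈ 0.00255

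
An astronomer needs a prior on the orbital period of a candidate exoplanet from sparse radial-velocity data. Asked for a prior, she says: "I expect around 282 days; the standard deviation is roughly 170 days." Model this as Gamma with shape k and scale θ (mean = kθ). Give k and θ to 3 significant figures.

For Gamma(k, scale θ): mean = kθ, variance = kθ², so CV = 1/√k.
CV = SD/mean = 170/282 = 0.6028, hence k = 1/CV² = 2.75.
Then θ = mean/k = 282/2.75 = 102.

k ≈ 2.75, θ ≈ 102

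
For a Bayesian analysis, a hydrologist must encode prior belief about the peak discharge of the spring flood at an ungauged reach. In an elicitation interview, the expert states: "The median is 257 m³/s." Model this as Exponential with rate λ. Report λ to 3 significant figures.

Exponential median = ln 2 / λ, so λ = ln 2 / 257.0 = 0.0027.

λ ≈ 0.0027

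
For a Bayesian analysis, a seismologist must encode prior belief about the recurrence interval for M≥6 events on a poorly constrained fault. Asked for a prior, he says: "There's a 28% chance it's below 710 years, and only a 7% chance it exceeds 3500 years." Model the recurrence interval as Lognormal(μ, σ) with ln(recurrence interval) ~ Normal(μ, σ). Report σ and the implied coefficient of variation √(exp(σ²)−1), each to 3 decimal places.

σ ≈ 0.775, CV ≈ 0.907

If T ~ Lognormal(μ,σ) then ln T ~ Normal(μ,σ), so the p-quantile of ln T is μ + z_p·σ.
ln(710) = 6.565 and ln(3500) = 8.161; z_{0.28} = -0.5828, z_{0.93} = 1.476.
σ = (8.161 − 6.565)/(1.476 − (-0.5828)) = 0.775.
μ = 6.565 − (-0.5828)·0.775 = 7.017.
CV = √(exp(σ²)−1) = √(exp(0.6005)−1) = 0.907.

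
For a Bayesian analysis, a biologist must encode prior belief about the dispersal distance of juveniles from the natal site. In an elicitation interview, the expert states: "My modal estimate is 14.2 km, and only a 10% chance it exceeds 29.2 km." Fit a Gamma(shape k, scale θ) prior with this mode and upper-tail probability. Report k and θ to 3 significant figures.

Gamma(k,θ) with k>1 has mode (k−1)θ, so θ = 14.2/(k−1).
Need P(X < 29.2) = 0.9 with θ tied to k this way. Start at k = 2, θ = 14.2: P(X<29.2) ≈ 0.609.
Too low — raise k to concentrate. Iterating converges to k ≈ 4.69.
Then θ = 14.2/(4.69−1) ≈ 3.84.

k ≈ 4.69, θ ≈ 3.84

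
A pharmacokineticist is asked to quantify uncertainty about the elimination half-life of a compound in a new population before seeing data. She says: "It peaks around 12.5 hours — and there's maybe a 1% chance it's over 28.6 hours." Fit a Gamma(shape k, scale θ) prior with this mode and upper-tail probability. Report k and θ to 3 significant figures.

Gamma(k,θ) with k>1 has mode (k−1)θ, so θ = 12.5/(k−1).
Need P(X < 28.6) = 0.99 with θ tied to k this way. Start at k = 2, θ = 12.5: P(X<28.6) ≈ 0.666.
Too low — raise k to concentrate. Iterating converges to k ≈ 7.98.
Then θ = 12.5/(7.98−1) ≈ 1.79.

k ≈ 7.98, θ ≈ 1.79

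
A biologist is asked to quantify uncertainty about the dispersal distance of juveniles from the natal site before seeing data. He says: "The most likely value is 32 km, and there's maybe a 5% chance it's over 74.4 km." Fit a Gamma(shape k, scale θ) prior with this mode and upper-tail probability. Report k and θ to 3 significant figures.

Gamma(k,θ) with k>1 has mode (k−1)θ, so θ = 32/(k−1).
Need P(X < 74.4) = 0.95 with θ tied to k this way. Start at k = 2, θ = 32: P(X<74.4) ≈ 0.675.
Too low — raise k to concentrate. Iterating converges to k ≈ 4.84.
Then θ = 32/(4.84−1) ≈ 8.32.

k ≈ 4.84, θ ≈ 8.32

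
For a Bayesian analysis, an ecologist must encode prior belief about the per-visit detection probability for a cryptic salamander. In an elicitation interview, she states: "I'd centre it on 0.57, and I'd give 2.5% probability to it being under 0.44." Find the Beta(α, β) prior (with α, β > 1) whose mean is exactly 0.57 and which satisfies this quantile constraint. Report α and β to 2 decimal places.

With mean 0.57 fixed, write α = 0.57s, β = 0.43s where s = α+β.
Need P(θ < 0.44) = 0.025 under Beta(0.57s, 0.43s). Normal approximation: (q−m)/√(m(1−m)/s) ≈ z_{0.025} = -1.96, so s ≈ 0.57·0.43·(-1.96)²/(0.44−0.57)² = 55.7.
At s = 55.7: P(θ<0.44) ≈ 0.026. Adjusting to match 0.025 gives s ≈ 56.33.
So α = 0.57·56.33 ≈ 32.11, β = 0.43·56.33 ≈ 24.22.

α ≈ 32.11, β ≈ 24.22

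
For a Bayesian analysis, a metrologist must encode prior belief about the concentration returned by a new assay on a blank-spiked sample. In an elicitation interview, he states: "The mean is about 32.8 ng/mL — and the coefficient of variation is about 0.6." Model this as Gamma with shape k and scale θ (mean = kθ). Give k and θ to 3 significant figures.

For Gamma(k, scale θ): mean = kθ, variance = kθ², so CV = 1/√k.
CV = 0.6, hence k = 1/CV² = 2.78.
Then θ = mean/k = 32.8/2.78 = 11.8.

k ≈ 2.78, θ ≈ 11.8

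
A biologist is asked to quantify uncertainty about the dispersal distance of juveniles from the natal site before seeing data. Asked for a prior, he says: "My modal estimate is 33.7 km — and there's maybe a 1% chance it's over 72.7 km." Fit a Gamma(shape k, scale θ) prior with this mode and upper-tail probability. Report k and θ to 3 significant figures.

Gamma(k,θ) with k>1 has mode (k−1)θ, so θ = 33.7/(k−1).
Need P(X < 72.7) = 0.99 with θ tied to k this way. Start at k = 2, θ = 33.7: P(X<72.7) ≈ 0.635.
Too low — raise k to concentrate. Iterating converges to k ≈ 9.19.
Then θ = 33.7/(9.19−1) ≈ 4.12.

k ≈ 9.19, θ ≈ 4.12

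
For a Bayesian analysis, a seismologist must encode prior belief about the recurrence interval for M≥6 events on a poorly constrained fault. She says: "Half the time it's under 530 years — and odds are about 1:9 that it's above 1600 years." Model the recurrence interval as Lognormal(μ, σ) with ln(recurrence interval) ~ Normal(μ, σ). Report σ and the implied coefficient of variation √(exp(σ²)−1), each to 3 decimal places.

If T ~ Lognormal(μ,σ) then ln T ~ Normal(μ,σ), so the p-quantile of ln T is μ + z_p·σ.
ln(530) = 6.273 and ln(1600) = 7.378; z_{0.5} = 0, z_{0.9} = 1.282.
σ = (7.378 − 6.273)/(1.282 − (0)) = 0.862.
μ = 6.273 − (0)·0.862 = 6.273.
CV = √(exp(σ²)−1) = √(exp(0.7433)−1) = 1.050.

σ ≈ 0.862, CV ≈ 1.050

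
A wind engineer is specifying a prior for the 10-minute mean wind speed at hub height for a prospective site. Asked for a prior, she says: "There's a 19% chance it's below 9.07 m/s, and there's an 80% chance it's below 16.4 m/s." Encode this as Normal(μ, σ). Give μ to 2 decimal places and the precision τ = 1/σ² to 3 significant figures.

The p-quantile of Normal(μ,σ) is μ + z_p·σ, with z_{0.19} = -0.8779 and z_{0.8} = 0.8416.
Eliminate σ: μ = (z₂·x₁ − z₁·x₂)/(z₂ − z₁) = (0.8416·9.07 − (-0.8779)·16.4)/1.72 = 12.81.
Then σ = (x₂ − x₁)/(z₂ − z₁) = (16.4 − 9.07)/1.72 = 4.26.
Precision τ = 1/σ² = 1/4.263² = 0.055.

μ = 12.81, τ = 0.055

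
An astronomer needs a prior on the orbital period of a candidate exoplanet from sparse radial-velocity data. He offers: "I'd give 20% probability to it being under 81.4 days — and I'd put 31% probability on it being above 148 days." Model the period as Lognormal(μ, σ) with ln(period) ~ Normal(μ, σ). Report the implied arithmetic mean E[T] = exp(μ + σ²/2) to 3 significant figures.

If T ~ Lognormal(μ,σ) then ln T ~ Normal(μ,σ), so the p-quantile of ln T is μ + z_p·σ.
ln(81.4) = 4.399 and ln(148) = 4.997; z_{0.2} = -0.8416, z_{0.69} = 0.4959.
σ = (4.997 − 4.399)/(0.4959 − (-0.8416)) = 0.447.
μ = 4.399 − (-0.8416)·0.447 = 4.776.
E[T] = exp(μ + σ²/2) = exp(4.776 + 0.0999) = 131 days.

E[T] ≈ 131 days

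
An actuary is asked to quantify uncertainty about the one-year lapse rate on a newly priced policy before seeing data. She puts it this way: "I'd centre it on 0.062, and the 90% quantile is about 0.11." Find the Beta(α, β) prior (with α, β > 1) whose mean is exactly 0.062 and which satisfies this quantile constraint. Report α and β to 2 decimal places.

α ≈ 2.81, β ≈ 42.49

With mean 0.062 fixed, write α = 0.062s, β = 0.938s where s = α+β.
Need P(θ < 0.11) = 0.9 under Beta(0.062s, 0.938s). Normal approximation: (q−m)/√(m(1−m)/s) ≈ z_{0.9} = 1.28, so s ≈ 0.062·0.938·(1.28)²/(0.11−0.062)² = 41.5.
At s = 41.5: P(θ<0.11) ≈ 0.893. Adjusting to match 0.9 gives s ≈ 45.30.
So α = 0.062·45.30 ≈ 2.81, β = 0.938·45.30 ≈ 42.49.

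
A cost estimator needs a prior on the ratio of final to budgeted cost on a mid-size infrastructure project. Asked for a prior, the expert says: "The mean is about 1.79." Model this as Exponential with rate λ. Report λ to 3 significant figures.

Exponential mean = 1/λ, so λ = 1/1.79 = 0.559.

λ ≈ 0.559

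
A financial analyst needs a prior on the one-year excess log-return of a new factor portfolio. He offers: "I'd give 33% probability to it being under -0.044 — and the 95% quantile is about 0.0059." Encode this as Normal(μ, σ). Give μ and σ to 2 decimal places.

μ = -0.03, σ = 0.02

For Normal(μ,σ), the p-quantile is μ + z_p·σ. Here z_{0.33} = -0.4399, z_{0.95} = 1.645.
So -0.044 = μ − 0.4399σ and 0.0059 = μ + 1.645σ.
Subtracting: σ = (0.0059 − -0.044)/(1.645 − (-0.4399)) = 0.02.
Then μ = -0.044 − (-0.4399)·0.02 = -0.03.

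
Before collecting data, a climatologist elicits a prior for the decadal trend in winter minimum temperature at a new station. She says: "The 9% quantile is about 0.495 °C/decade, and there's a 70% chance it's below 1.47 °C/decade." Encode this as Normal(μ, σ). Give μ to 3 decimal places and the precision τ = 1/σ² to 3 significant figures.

μ = 1.196, τ = 3.66

The p-quantile of Normal(μ,σ) is μ + z_p·σ, with z_{0.09} = -1.341 and z_{0.7} = 0.5244.
Eliminate σ: μ = (z₂·x₁ − z₁·x₂)/(z₂ − z₁) = (0.5244·0.495 − (-1.341)·1.47)/1.865 = 1.196.
Then σ = (x₂ − x₁)/(z₂ − z₁) = (1.47 − 0.495)/1.865 = 0.523.
Precision τ = 1/σ² = 1/0.5227² = 3.66.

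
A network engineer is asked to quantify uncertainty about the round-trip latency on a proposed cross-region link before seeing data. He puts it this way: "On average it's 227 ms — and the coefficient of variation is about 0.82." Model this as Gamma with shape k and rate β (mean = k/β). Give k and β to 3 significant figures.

k ≈ 1.49, β ≈ 0.00655

For Gamma(k, rate β): mean = k/β, variance = k/β², so CV = 1/√k.
CV = 0.82, hence k = 1/CV² = 1.49.
Then β = k/mean = 1.49/227 = 0.00655.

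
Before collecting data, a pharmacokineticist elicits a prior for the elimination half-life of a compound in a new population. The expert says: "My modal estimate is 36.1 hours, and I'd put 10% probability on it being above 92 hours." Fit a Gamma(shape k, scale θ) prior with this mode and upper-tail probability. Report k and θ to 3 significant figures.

k ≈ 3.19, θ ≈ 16.5

Gamma(k,θ) with k>1 has mode (k−1)θ, so θ = 36.1/(k−1).
Need P(X < 92) = 0.9 with θ tied to k this way. Start at k = 2, θ = 36.1: P(X<92) ≈ 0.723.
Too low — raise k to concentrate. Iterating converges to k ≈ 3.19.
Then θ = 36.1/(3.19−1) ≈ 16.5.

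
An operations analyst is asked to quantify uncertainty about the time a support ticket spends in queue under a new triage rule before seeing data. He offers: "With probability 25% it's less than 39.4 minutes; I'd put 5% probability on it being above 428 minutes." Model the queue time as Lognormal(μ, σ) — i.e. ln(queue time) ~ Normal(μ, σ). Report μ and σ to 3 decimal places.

μ ≈ 4.367, σ ≈ 1.028

If T ~ Lognormal(μ,σ) then ln T ~ Normal(μ,σ), so the p-quantile of ln T is μ + z_p·σ.
ln(39.4) = 3.674 and ln(428) = 6.059; z_{0.25} = -0.6745, z_{0.95} = 1.645.
σ = (6.059 − 3.674)/(1.645 − (-0.6745)) = 1.028.
μ = 3.674 − (-0.6745)·1.028 = 4.367.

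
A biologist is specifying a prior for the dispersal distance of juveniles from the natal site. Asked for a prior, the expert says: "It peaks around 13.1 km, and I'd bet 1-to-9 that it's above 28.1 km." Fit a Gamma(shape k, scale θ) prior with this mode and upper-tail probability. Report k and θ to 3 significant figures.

Gamma(k,θ) with k>1 has mode (k−1)θ, so θ = 13.1/(k−1).
Need P(X < 28.1) = 0.9 with θ tied to k this way. Start at k = 2, θ = 13.1: P(X<28.1) ≈ 0.632.
Too low — raise k to concentrate. Iterating converges to k ≈ 4.3.
Then θ = 13.1/(4.3−1) ≈ 3.97.

k ≈ 4.3, θ ≈ 3.97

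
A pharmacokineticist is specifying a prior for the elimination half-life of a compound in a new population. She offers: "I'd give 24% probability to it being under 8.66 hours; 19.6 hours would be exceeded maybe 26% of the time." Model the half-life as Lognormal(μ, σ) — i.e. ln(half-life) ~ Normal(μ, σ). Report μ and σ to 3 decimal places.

μ ≈ 2.586, σ ≈ 0.605

If T ~ Lognormal(μ,σ) then ln T ~ Normal(μ,σ), so the p-quantile of ln T is μ + z_p·σ.
ln(8.66) = 2.159 and ln(19.6) = 2.976; z_{0.24} = -0.7063, z_{0.74} = 0.6433.
σ = (2.976 − 2.159)/(0.6433 − (-0.7063)) = 0.605.
μ = 2.159 − (-0.7063)·0.605 = 2.586.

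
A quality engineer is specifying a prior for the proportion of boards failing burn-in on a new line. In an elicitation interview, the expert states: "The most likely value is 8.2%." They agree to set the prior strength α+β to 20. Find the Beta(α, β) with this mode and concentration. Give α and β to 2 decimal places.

α = 2.48, β = 17.52

For α,β > 1 the Beta mode is (α−1)/(α+β−2). With α+β = 20, the mode is (α−1)/18.
Set (α−1)/18 = 0.082 → α = 1 + 0.082·18 = 2.48.
β = 20 − α = 17.52.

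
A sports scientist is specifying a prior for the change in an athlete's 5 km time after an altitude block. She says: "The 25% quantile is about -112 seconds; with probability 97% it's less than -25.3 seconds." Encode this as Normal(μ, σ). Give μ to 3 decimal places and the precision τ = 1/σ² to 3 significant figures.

μ = -89.115, τ = 0.000869

The p-quantile of Normal(μ,σ) is μ + z_p·σ, with z_{0.25} = -0.6745 and z_{0.97} = 1.881.
Eliminate σ: μ = (z₂·x₁ − z₁·x₂)/(z₂ − z₁) = (1.881·-112 − (-0.6745)·-25.3)/2.555 = -89.115.
Then σ = (x₂ − x₁)/(z₂ − z₁) = (-25.3 − -112)/2.555 = 33.930.
Precision τ = 1/σ² = 1/33.93² = 0.000869.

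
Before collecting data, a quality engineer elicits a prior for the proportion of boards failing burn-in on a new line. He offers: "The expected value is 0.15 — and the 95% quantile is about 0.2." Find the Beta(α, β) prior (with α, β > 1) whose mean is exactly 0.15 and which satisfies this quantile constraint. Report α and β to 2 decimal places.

α ≈ 22.79, β ≈ 129.13

With mean 0.15 fixed, write α = 0.15s, β = 0.85s where s = α+β.
Need P(θ < 0.2) = 0.95 under Beta(0.15s, 0.85s). Normal approximation: (q−m)/√(m(1−m)/s) ≈ z_{0.95} = 1.64, so s ≈ 0.15·0.85·(1.64)²/(0.2−0.15)² = 138.0.
At s = 138.0: P(θ<0.2) ≈ 0.942. Adjusting to match 0.95 gives s ≈ 151.92.
So α = 0.15·151.92 ≈ 22.79, β = 0.85·151.92 ≈ 129.13.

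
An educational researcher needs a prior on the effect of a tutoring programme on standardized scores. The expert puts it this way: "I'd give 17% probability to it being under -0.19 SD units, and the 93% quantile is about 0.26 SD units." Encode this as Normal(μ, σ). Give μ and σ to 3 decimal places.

For Normal(μ,σ), the p-quantile is μ + z_p·σ. Here z_{0.17} = -0.9542, z_{0.93} = 1.476.
So -0.19 = μ − 0.9542σ and 0.26 = μ + 1.476σ.
Subtracting: σ = (0.26 − -0.19)/(1.476 − (-0.9542)) = 0.185.
Then μ = -0.19 − (-0.9542)·0.185 = -0.013.

μ = -0.013, σ = 0.185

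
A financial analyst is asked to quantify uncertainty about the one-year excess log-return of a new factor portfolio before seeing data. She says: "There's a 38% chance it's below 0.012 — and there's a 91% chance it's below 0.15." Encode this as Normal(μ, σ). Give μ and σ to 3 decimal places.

μ = 0.038, σ = 0.084

For Normal(μ,σ), the p-quantile is μ + z_p·σ. Here z_{0.38} = -0.3055, z_{0.91} = 1.341.
So 0.012 = μ − 0.3055σ and 0.15 = μ + 1.341σ.
Subtracting: σ = (0.15 − 0.012)/(1.341 − (-0.3055)) = 0.084.
Then μ = 0.012 − (-0.3055)·0.084 = 0.038.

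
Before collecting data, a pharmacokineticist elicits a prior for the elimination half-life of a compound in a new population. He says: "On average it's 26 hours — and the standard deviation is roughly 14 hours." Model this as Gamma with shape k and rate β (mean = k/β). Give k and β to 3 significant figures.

k ≈ 3.45, β ≈ 0.133

For Gamma(k, rate β): mean = k/β, variance = k/β², so CV = 1/√k.
CV = SD/mean = 14/26 = 0.5385, hence k = 1/CV² = 3.45.
Then β = k/mean = 3.45/26 = 0.133.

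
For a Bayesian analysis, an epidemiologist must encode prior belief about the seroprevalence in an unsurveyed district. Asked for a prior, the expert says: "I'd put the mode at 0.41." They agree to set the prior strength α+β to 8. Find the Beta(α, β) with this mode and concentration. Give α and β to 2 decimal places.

For α,β > 1 the Beta mode is (α−1)/(α+β−2). With α+β = 8, the mode is (α−1)/6.
Set (α−1)/6 = 0.41 → α = 1 + 0.41·6 = 3.46.
β = 8 − α = 4.54.

α = 3.46, β = 4.54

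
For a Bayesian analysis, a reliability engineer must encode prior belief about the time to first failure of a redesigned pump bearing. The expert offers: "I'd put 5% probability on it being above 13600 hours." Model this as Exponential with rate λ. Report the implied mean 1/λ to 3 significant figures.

P(T > 13600.0) = e^(−λ·13600.0) = 0.05, so λ = −ln(0.05)/13600.0 = 0.00022.
Mean = 1/λ = 4540 hours.

mean ≈ 4540 hours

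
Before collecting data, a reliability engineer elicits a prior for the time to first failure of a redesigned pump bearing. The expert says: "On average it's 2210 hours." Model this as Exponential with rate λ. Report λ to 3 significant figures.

Exponential mean = 1/λ, so λ = 1/2210.0 = 0.000452.

λ ≈ 0.000452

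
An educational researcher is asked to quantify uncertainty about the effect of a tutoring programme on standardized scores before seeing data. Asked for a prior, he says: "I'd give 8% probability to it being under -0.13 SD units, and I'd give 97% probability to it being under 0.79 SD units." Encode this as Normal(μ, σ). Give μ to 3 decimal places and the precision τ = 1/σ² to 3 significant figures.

For Normal(μ,σ), the p-quantile is μ + z_p·σ. Here z_{0.08} = -1.405, z_{0.97} = 1.881.
So -0.13 = μ − 1.405σ and 0.79 = μ + 1.881σ.
Subtracting: σ = (0.79 − -0.13)/(1.881 − (-1.405)) = 0.280.
Then μ = -0.13 − (-1.405)·0.280 = 0.263.
Precision τ = 1/σ² = 1/0.28² = 12.8.

μ = 0.263, τ = 12.8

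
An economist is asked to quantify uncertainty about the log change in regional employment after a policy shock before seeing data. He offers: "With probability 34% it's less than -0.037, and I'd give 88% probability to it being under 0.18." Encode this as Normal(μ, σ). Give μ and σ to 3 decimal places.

The p-quantile of Normal(μ,σ) is μ + z_p·σ, with z_{0.34} = -0.4125 and z_{0.88} = 1.175.
Eliminate σ: μ = (z₂·x₁ − z₁·x₂)/(z₂ − z₁) = (1.175·-0.037 − (-0.4125)·0.18)/1.587 = 0.019.
Then σ = (x₂ − x₁)/(z₂ − z₁) = (0.18 − -0.037)/1.587 = 0.137.

μ = 0.019, σ = 0.137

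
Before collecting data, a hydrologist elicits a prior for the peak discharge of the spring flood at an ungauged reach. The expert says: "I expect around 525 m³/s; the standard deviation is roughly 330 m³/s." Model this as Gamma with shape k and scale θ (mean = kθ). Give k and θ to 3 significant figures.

For Gamma(k, scale θ): mean = kθ, variance = kθ², so CV = 1/√k.
CV = SD/mean = 330/525 = 0.6286, hence k = 1/CV² = 2.53.
Then θ = mean/k = 525/2.53 = 207.

k ≈ 2.53, θ ≈ 207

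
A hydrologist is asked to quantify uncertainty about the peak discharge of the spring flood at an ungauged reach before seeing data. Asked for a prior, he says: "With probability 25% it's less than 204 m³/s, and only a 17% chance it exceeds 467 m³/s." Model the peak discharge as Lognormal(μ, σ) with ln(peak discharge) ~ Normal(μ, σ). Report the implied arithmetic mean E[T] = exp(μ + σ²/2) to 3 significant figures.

E[T] ≈ 327 m³/s

If T ~ Lognormal(μ,σ) then ln T ~ Normal(μ,σ), so the p-quantile of ln T is μ + z_p·σ.
ln(204) = 5.318 and ln(467) = 6.146; z_{0.25} = -0.6745, z_{0.83} = 0.9542.
σ = (6.146 − 5.318)/(0.9542 − (-0.6745)) = 0.509.
μ = 5.318 − (-0.6745)·0.509 = 5.661.
E[T] = exp(μ + σ²/2) = exp(5.661 + 0.1293) = 327 m³/s.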